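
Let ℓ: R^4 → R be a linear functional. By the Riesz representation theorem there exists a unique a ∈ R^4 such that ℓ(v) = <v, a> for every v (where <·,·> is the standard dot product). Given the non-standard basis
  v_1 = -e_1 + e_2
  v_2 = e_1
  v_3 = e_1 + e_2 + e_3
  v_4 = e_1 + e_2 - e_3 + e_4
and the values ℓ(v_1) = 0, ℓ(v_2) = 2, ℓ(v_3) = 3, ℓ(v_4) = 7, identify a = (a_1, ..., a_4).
a = (2, 2, -1, 2)

Write a = (a_1, ..., a_4) in the standard basis. For each basis vector v_i, ℓ(v_i) = <v_i, a> is a linear equation in the a_j's. Collect the n equations into a matrix system V a = ℓ, where row i of V is v_i (expressed in the standard basis). Since V is invertible (lower-triangular with 1s on the diagonal, up to permutation), solve by back-substitution:
  V =
[[-1, 1, 0, 0],
 [1, 0, 0, 0],
 [1, 1, 1, 0],
 [1, 1, -1, 1]]
  V a = (0, 2, 3, 7)
Solving gives a = (2, 2, -1, 2).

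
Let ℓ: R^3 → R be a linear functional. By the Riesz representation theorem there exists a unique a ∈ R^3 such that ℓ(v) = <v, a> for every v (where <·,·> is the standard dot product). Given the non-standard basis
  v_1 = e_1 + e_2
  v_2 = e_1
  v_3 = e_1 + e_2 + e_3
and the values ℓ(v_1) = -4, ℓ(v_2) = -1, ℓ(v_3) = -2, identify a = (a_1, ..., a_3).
a = (-1, -3, 2)

Write a = (a_1, ..., a_3) in the standard basis. For each basis vector v_i, ℓ(v_i) = <v_i, a> is a linear equation in the a_j's. Collect the n equations into a matrix system V a = ℓ, where row i of V is v_i (expressed in the standard basis). Since V is invertible (lower-triangular with 1s on the diagonal, up to permutation), solve by back-substitution:
  V =
[[1, 1, 0],
 [1, 0, 0],
 [1, 1, 1]]
  V a = (-4, -1, -2)
Solving gives a = (-1, -3, 2).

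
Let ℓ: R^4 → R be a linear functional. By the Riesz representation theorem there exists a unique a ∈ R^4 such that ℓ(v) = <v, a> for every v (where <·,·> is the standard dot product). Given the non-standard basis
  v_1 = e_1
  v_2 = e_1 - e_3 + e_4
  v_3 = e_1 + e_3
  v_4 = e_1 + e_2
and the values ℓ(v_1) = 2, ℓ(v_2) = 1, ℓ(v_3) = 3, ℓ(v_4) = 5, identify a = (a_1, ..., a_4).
a = (2, 3, 1, 0)

Write a = (a_1, ..., a_4) in the standard basis. For each basis vector v_i, ℓ(v_i) = <v_i, a> is a linear equation in the a_j's. Collect the n equations into a matrix system V a = ℓ, where row i of V is v_i (expressed in the standard basis). Since V is invertible (lower-triangular with 1s on the diagonal, up to permutation), solve by back-substitution:
  V =
[[1, 0, 0, 0],
 [1, 0, -1, 1],
 [1, 0, 1, 0],
 [1, 1, 0, 0]]
  V a = (2, 1, 3, 5)
Solving gives a = (2, 3, 1, 0).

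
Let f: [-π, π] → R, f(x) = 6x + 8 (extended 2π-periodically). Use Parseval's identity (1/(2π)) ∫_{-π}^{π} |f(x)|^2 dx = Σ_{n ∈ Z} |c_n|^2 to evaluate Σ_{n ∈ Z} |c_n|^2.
Σ |c_n|^2 = 12π^2 + 64

Expand and integrate term by term over [-π, π]:
  ∫ (6x)^2 dx = 36·(2π^3/3); ∫ 2·6·(8)·x dx = 0 (odd integrand); ∫ 8^2 dx = 64·2π.
So (1/(2π)) ∫_{-π}^{π} (6x + 8)^2 dx = 36π^2/3 + 64 = 12π^2 + 64.
Parseval ⇒ Σ |c_n|^2 = 12π^2 + 64.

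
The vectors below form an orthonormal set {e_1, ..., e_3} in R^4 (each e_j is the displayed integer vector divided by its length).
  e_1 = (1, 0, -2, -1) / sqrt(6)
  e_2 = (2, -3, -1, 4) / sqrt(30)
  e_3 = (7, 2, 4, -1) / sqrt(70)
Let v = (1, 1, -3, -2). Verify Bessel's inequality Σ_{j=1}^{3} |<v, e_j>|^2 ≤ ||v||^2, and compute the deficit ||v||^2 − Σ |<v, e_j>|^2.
Σ |<v, e_j>|^2 = 103/7; ||v||^2 = 15; deficit = 2/7

Write each e_j = u_j / sqrt(<u_j, u_j>) where u_j is the displayed integer vector. Then <v, e_j> = <v, u_j> / sqrt(<u_j, u_j>), so |<v, e_j>|^2 = <v, u_j>^2 / <u_j, u_j>.
Coefficients: <v, e_1> = 9/sqrt(6), <v, e_2> = -6/sqrt(30), <v, e_3> = -1/sqrt(70).
Square and sum: Σ |<v, e_j>|^2 = 103/7.
Compute ||v||^2 = v·v = 15.
Deficit = 15 − 103/7 = 2/7 ≥ 0, confirming Bessel's inequality. (The deficit equals ||v − Σ <v,e_j> e_j||^2, the squared distance from v to span{e_j}.)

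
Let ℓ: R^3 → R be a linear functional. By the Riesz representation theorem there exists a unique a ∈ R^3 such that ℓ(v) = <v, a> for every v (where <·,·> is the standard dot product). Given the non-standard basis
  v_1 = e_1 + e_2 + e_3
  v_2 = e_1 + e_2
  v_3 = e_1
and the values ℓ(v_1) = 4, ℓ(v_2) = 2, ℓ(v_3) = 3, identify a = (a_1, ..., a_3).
a = (3, -1, 2)

Write a = (a_1, ..., a_3) in the standard basis. For each basis vector v_i, ℓ(v_i) = <v_i, a> is a linear equation in the a_j's. Collect the n equations into a matrix system V a = ℓ, where row i of V is v_i (expressed in the standard basis). Since V is invertible (lower-triangular with 1s on the diagonal, up to permutation), solve by back-substitution:
  V =
[[1, 1, 1],
 [1, 1, 0],
 [1, 0, 0]]
  V a = (4, 2, 3)
Solving gives a = (3, -1, 2).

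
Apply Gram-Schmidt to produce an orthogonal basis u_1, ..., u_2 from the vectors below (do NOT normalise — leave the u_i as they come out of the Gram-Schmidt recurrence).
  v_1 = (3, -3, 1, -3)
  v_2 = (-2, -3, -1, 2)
Orthogonal basis:
  u_1 = (3, -3, 1, -3)
  u_2 = (-11/7, -24/7, -6/7, 11/7)

Apply the Gram-Schmidt recurrence
  u_1 = v_1
  u_i = v_i − Σ_{j<i} ((v_i · u_j) / (u_j · u_j)) · u_j.

Step by step this gives:
  u_1 = (3, -3, 1, -3)
  u_2 = (-11/7, -24/7, -6/7, 11/7)

Orthogonality check:
  u_2 · u_1 = 0 (should be 0)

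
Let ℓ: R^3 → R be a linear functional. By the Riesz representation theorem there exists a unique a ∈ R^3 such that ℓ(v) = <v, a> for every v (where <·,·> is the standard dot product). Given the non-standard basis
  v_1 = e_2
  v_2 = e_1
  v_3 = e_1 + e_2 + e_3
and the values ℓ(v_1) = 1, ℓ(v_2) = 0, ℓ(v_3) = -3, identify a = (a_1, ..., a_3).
a = (0, 1, -4)

Write a = (a_1, ..., a_3) in the standard basis. For each basis vector v_i, ℓ(v_i) = <v_i, a> is a linear equation in the a_j's. Collect the n equations into a matrix system V a = ℓ, where row i of V is v_i (expressed in the standard basis). Since V is invertible (lower-triangular with 1s on the diagonal, up to permutation), solve by back-substitution:
  V =
[[0, 1, 0],
 [1, 0, 0],
 [1, 1, 1]]
  V a = (1, 0, -3)
Solving gives a = (0, 1, -4).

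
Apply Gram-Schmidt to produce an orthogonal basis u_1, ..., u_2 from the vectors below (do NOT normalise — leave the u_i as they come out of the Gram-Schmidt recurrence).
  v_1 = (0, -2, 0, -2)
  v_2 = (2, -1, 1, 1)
Orthogonal basis:
  u_1 = (0, -2, 0, -2)
  u_2 = (2, -1, 1, 1)

Apply the Gram-Schmidt recurrence
  u_1 = v_1
  u_i = v_i − Σ_{j<i} ((v_i · u_j) / (u_j · u_j)) · u_j.

Step by step this gives:
  u_1 = (0, -2, 0, -2)
  u_2 = (2, -1, 1, 1)

Orthogonality check:
  u_2 · u_1 = 0 (should be 0)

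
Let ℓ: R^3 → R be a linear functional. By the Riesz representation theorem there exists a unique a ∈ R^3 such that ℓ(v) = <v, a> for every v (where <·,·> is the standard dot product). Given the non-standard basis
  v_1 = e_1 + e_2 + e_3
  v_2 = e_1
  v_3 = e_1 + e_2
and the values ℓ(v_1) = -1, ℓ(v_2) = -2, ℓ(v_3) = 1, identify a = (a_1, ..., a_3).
a = (-2, 3, -2)

Write a = (a_1, ..., a_3) in the standard basis. For each basis vector v_i, ℓ(v_i) = <v_i, a> is a linear equation in the a_j's. Collect the n equations into a matrix system V a = ℓ, where row i of V is v_i (expressed in the standard basis). Since V is invertible (lower-triangular with 1s on the diagonal, up to permutation), solve by back-substitution:
  V =
[[1, 1, 1],
 [1, 0, 0],
 [1, 1, 0]]
  V a = (-1, -2, 1)
Solving gives a = (-2, 3, -2).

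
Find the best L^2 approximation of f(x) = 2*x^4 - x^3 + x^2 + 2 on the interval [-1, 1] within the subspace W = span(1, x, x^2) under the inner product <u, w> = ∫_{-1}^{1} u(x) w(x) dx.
g(x) = 19*x^2/7 - 3*x/5 + 64/35

The best approximation g ∈ W is the orthogonal projection of f onto W. Writing g = a_0 + a_1 x + a_2 x^2, the coefficients solve the normal equations G · a = b where
  G_{ij} = <φ_i, φ_j> and b_i = <f, φ_i>, with φ_0 = 1, φ_1 = x, φ_2 = x^2.
G =
  [2, 0, 2/3]
  [0, 2/3, 0]
  [2/3, 0, 2/5],
b = (82/15, -2/5, 242/105).
Solving gives a_0 = 64/35, a_1 = -3/5, a_2 = 19/7, so
  g(x) = 19*x^2/7 - 3*x/5 + 64/35.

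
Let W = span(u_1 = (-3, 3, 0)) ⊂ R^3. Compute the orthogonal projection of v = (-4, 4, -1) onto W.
proj_W(v) = (-4, 4, 0)

Set up U = [u_1 | ... | u_1] ∈ R^(3×1). The projector onto W = col(U) is P = U (U^T U)^(-1) U^T.
Compute U^T U =
  [18],
and U^T v = (24).
Solve U^T U · c = U^T v for the coefficients: c = (4/3). The projection is proj_W(v) = U c.
Check: (v - proj_W(v)) · u_1 = 0  (should be 0).
Result: proj_W(v) = (-4, 4, 0).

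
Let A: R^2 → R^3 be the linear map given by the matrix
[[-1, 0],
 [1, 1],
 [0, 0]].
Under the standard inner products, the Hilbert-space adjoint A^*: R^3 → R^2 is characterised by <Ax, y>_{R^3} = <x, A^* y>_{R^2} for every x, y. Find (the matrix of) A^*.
A^* = A^T =
[[-1, 1, 0],
 [0, 1, 0]]

For real matrices with standard dot products, the defining identity <Ax, y> = <x, A^* y> gives (Ax)^T y = x^T (A^*) y, i.e. x^T A^T y = x^T (A^*) y. Since this holds for all x, y, we must have A^* = A^T. Therefore
A^* =
[[-1, 1, 0],
 [0, 1, 0]].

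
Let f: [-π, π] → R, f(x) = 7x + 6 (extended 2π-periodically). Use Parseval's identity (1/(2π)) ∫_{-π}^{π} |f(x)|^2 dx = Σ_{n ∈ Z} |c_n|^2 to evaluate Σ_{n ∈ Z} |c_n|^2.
Σ |c_n|^2 = 49π^2/3 + 36

Expand and integrate term by term over [-π, π]:
  ∫ (7x)^2 dx = 49·(2π^3/3); ∫ 2·7·(6)·x dx = 0 (odd integrand); ∫ 6^2 dx = 36·2π.
So (1/(2π)) ∫_{-π}^{π} (7x + 6)^2 dx = 49π^2/3 + 36 = 49π^2/3 + 36.
Parseval ⇒ Σ |c_n|^2 = 49π^2/3 + 36.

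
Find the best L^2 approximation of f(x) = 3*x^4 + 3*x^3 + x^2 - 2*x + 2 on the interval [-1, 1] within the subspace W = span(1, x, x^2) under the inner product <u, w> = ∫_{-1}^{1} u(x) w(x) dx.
g(x) = 25*x^2/7 - x/5 + 61/35

The best approximation g ∈ W is the orthogonal projection of f onto W. Writing g = a_0 + a_1 x + a_2 x^2, the coefficients solve the normal equations G · a = b where
  G_{ij} = <φ_i, φ_j> and b_i = <f, φ_i>, with φ_0 = 1, φ_1 = x, φ_2 = x^2.
G =
  [2, 0, 2/3]
  [0, 2/3, 0]
  [2/3, 0, 2/5],
b = (88/15, -2/15, 272/105).
Solving gives a_0 = 61/35, a_1 = -1/5, a_2 = 25/7, so
  g(x) = 25*x^2/7 - x/5 + 61/35.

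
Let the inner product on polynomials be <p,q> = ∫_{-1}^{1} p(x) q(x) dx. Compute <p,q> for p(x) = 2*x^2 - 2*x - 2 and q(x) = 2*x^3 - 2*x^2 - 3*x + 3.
<p,q> = -68/15

Expand the product: p(x)·q(x) = 4*x^5 - 8*x^4 - 6*x^3 + 16*x^2 - 6.
∫_{-1}^{1} of each monomial x^k gives [2/(k+1) if k even, 0 if k odd]. Integrating term-by-term (or equivalently evaluating the antiderivative F(x) = 2*x^6/3 - 8*x^5/5 - 3*x^4/2 + 16*x^3/3 - 6*x at the endpoints):
  F(1) − F(−1) = -31/10 − (43/30) = -68/15.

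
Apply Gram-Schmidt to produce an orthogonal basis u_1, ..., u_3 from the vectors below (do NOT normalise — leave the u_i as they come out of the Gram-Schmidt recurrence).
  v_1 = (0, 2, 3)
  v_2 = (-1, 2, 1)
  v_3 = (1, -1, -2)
Orthogonal basis:
  u_1 = (0, 2, 3)
  u_2 = (-1, 12/13, -8/13)
  u_3 = (20/29, 15/29, -10/29)

Apply the Gram-Schmidt recurrence
  u_1 = v_1
  u_i = v_i − Σ_{j<i} ((v_i · u_j) / (u_j · u_j)) · u_j.

Step by step this gives:
  u_1 = (0, 2, 3)
  u_2 = (-1, 12/13, -8/13)
  u_3 = (20/29, 15/29, -10/29)

Orthogonality check:
  u_2 · u_1 = 0 (should be 0)
  u_3 · u_1 = 0 (should be 0)
  u_3 · u_2 = 0 (should be 0)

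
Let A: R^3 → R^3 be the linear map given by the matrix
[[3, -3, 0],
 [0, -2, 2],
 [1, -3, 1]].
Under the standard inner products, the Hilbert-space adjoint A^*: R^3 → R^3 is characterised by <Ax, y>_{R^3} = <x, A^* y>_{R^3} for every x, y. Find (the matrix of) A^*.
A^* = A^T =
[[3, 0, 1],
 [-3, -2, -3],
 [0, 2, 1]]

For real matrices with standard dot products, the defining identity <Ax, y> = <x, A^* y> gives (Ax)^T y = x^T (A^*) y, i.e. x^T A^T y = x^T (A^*) y. Since this holds for all x, y, we must have A^* = A^T. Therefore
A^* =
[[3, 0, 1],
 [-3, -2, -3],
 [0, 2, 1]].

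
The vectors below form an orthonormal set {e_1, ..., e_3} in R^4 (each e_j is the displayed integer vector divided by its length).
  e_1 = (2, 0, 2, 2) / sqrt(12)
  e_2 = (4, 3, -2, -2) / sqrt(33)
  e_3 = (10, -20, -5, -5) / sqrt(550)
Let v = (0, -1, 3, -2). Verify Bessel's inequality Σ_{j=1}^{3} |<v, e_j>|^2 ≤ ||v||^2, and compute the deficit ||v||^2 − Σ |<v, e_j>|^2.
Σ |<v, e_j>|^2 = 3/2; ||v||^2 = 14; deficit = 25/2

Write each e_j = u_j / sqrt(<u_j, u_j>) where u_j is the displayed integer vector. Then <v, e_j> = <v, u_j> / sqrt(<u_j, u_j>), so |<v, e_j>|^2 = <v, u_j>^2 / <u_j, u_j>.
Coefficients: <v, e_1> = 2/sqrt(12), <v, e_2> = -5/sqrt(33), <v, e_3> = 15/sqrt(550).
Square and sum: Σ |<v, e_j>|^2 = 3/2.
Compute ||v||^2 = v·v = 14.
Deficit = 14 − 3/2 = 25/2 ≥ 0, confirming Bessel's inequality. (The deficit equals ||v − Σ <v,e_j> e_j||^2, the squared distance from v to span{e_j}.)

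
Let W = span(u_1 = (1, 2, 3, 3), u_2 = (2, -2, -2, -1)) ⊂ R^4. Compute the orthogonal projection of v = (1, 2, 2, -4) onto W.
proj_W(v) = (-149/178, 22/89, 9/178, -24/89)

Set up U = [u_1 | ... | u_2] ∈ R^(4×2). The projector onto W = col(U) is P = U (U^T U)^(-1) U^T.
Compute U^T U =
  [23, -11]
  [-11, 13],
and U^T v = (-1, -2).
Solve U^T U · c = U^T v for the coefficients: c = (-35/178, -57/178). The projection is proj_W(v) = U c.
Check: (v - proj_W(v)) · u_1 = 0  (should be 0).
Check: (v - proj_W(v)) · u_2 = 0  (should be 0).
Result: proj_W(v) = (-149/178, 22/89, 9/178, -24/89).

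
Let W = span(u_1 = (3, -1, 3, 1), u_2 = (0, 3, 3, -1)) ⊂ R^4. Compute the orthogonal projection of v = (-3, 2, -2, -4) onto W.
proj_W(v) = (-1257/355, 974/355, -702/355, -604/355)

Set up U = [u_1 | ... | u_2] ∈ R^(4×2). The projector onto W = col(U) is P = U (U^T U)^(-1) U^T.
Compute U^T U =
  [20, 5]
  [5, 19],
and U^T v = (-21, 4).
Solve U^T U · c = U^T v for the coefficients: c = (-419/355, 37/71). The projection is proj_W(v) = U c.
Check: (v - proj_W(v)) · u_1 = 0  (should be 0).
Check: (v - proj_W(v)) · u_2 = 0  (should be 0).
Result: proj_W(v) = (-1257/355, 974/355, -702/355, -604/355).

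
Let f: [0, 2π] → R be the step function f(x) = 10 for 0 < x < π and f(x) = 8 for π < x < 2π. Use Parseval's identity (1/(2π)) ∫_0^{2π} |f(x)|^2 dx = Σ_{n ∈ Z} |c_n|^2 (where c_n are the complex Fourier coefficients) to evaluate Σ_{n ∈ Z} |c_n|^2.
Σ |c_n|^2 = 82

Parseval equates the L^2 energy of f (normalised by 1/(2π)) with the ℓ^2 sum of its Fourier coefficients: (1/(2π)) ∫_0^{2π} |f|^2 = Σ |c_n|^2.
Compute the left side: (1/(2π)) [∫_0^π 10^2 dx + ∫_π^{2π} 8^2 dx] = (1/(2π)) · (100π + 64π) = (100 + 64)/2 = 82.
So Σ_{n ∈ Z} |c_n|^2 = 82.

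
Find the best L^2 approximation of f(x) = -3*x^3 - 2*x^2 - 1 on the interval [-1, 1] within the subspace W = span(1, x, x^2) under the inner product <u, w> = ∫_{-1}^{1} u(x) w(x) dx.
g(x) = -2*x^2 - 9*x/5 - 1

The best approximation g ∈ W is the orthogonal projection of f onto W. Writing g = a_0 + a_1 x + a_2 x^2, the coefficients solve the normal equations G · a = b where
  G_{ij} = <φ_i, φ_j> and b_i = <f, φ_i>, with φ_0 = 1, φ_1 = x, φ_2 = x^2.
G =
  [2, 0, 2/3]
  [0, 2/3, 0]
  [2/3, 0, 2/5],
b = (-10/3, -6/5, -22/15).
Solving gives a_0 = -1, a_1 = -9/5, a_2 = -2, so
  g(x) = -2*x^2 - 9*x/5 - 1.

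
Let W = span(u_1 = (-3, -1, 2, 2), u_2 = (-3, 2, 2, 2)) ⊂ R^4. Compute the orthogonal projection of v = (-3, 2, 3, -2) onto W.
proj_W(v) = (-33/17, 2, 22/17, 22/17)

Set up U = [u_1 | ... | u_2] ∈ R^(4×2). The projector onto W = col(U) is P = U (U^T U)^(-1) U^T.
Compute U^T U =
  [18, 15]
  [15, 21],
and U^T v = (9, 15).
Solve U^T U · c = U^T v for the coefficients: c = (-4/17, 15/17). The projection is proj_W(v) = U c.
Check: (v - proj_W(v)) · u_1 = 0  (should be 0).
Check: (v - proj_W(v)) · u_2 = 0  (should be 0).
Result: proj_W(v) = (-33/17, 2, 22/17, 22/17).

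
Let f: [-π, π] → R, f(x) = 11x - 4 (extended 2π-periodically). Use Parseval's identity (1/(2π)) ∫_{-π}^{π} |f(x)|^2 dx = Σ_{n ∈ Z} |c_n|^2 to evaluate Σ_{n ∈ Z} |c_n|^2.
Σ |c_n|^2 = 121π^2/3 + 16

Expand and integrate term by term over [-π, π]:
  ∫ (11x)^2 dx = 121·(2π^3/3); ∫ 2·11·(-4)·x dx = 0 (odd integrand); ∫ (-4)^2 dx = 16·2π.
So (1/(2π)) ∫_{-π}^{π} (11x - 4)^2 dx = 121π^2/3 + 16 = 121π^2/3 + 16.
Parseval ⇒ Σ |c_n|^2 = 121π^2/3 + 16.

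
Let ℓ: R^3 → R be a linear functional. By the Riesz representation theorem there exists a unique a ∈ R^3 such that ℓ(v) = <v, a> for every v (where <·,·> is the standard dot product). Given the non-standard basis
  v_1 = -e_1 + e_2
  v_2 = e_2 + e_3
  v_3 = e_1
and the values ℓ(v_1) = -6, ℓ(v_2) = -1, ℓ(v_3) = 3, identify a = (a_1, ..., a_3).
a = (3, -3, 2)

Write a = (a_1, ..., a_3) in the standard basis. For each basis vector v_i, ℓ(v_i) = <v_i, a> is a linear equation in the a_j's. Collect the n equations into a matrix system V a = ℓ, where row i of V is v_i (expressed in the standard basis). Since V is invertible (lower-triangular with 1s on the diagonal, up to permutation), solve by back-substitution:
  V =
[[-1, 1, 0],
 [0, 1, 1],
 [1, 0, 0]]
  V a = (-6, -1, 3)
Solving gives a = (3, -3, 2).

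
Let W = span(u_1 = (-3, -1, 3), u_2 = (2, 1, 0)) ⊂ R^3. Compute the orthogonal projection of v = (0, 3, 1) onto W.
proj_W(v) = (51/46, 18/23, 63/46)

Set up U = [u_1 | ... | u_2] ∈ R^(3×2). The projector onto W = col(U) is P = U (U^T U)^(-1) U^T.
Compute U^T U =
  [19, -7]
  [-7, 5],
and U^T v = (0, 3).
Solve U^T U · c = U^T v for the coefficients: c = (21/46, 57/46). The projection is proj_W(v) = U c.
Check: (v - proj_W(v)) · u_1 = 0  (should be 0).
Check: (v - proj_W(v)) · u_2 = 0  (should be 0).
Result: proj_W(v) = (51/46, 18/23, 63/46).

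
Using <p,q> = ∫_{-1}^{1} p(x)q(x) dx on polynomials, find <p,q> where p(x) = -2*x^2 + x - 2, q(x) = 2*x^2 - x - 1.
<p,q> = 2/5

Expand the product: p(x)·q(x) = -4*x^4 + 4*x^3 - 3*x^2 + x + 2.
∫_{-1}^{1} of each monomial x^k gives [2/(k+1) if k even, 0 if k odd]. Integrating term-by-term (or equivalently evaluating the antiderivative F(x) = -4*x^5/5 + x^4 - x^3 + x^2/2 + 2*x at the endpoints):
  F(1) − F(−1) = 17/10 − (13/10) = 2/5.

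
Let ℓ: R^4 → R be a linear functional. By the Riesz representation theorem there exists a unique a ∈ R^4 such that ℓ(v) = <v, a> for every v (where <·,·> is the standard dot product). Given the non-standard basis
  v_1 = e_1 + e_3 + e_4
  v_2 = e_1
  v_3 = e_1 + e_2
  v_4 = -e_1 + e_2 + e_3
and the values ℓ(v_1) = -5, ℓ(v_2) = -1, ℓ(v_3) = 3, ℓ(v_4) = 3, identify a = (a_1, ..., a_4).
a = (-1, 4, -2, -2)

Write a = (a_1, ..., a_4) in the standard basis. For each basis vector v_i, ℓ(v_i) = <v_i, a> is a linear equation in the a_j's. Collect the n equations into a matrix system V a = ℓ, where row i of V is v_i (expressed in the standard basis). Since V is invertible (lower-triangular with 1s on the diagonal, up to permutation), solve by back-substitution:
  V =
[[1, 0, 1, 1],
 [1, 0, 0, 0],
 [1, 1, 0, 0],
 [-1, 1, 1, 0]]
  V a = (-5, -1, 3, 3)
Solving gives a = (-1, 4, -2, -2).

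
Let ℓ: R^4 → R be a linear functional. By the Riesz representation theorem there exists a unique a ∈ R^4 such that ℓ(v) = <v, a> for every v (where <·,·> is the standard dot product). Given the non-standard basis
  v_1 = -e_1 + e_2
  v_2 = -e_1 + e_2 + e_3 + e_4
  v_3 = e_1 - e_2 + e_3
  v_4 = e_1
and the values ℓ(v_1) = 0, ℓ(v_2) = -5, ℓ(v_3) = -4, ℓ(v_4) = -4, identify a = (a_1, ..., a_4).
a = (-4, -4, -4, -1)

Write a = (a_1, ..., a_4) in the standard basis. For each basis vector v_i, ℓ(v_i) = <v_i, a> is a linear equation in the a_j's. Collect the n equations into a matrix system V a = ℓ, where row i of V is v_i (expressed in the standard basis). Since V is invertible (lower-triangular with 1s on the diagonal, up to permutation), solve by back-substitution:
  V =
[[-1, 1, 0, 0],
 [-1, 1, 1, 1],
 [1, -1, 1, 0],
 [1, 0, 0, 0]]
  V a = (0, -5, -4, -4)
Solving gives a = (-4, -4, -4, -1).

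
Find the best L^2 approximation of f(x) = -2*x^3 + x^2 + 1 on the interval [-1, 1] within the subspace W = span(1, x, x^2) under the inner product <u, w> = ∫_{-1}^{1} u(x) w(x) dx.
g(x) = x^2 - 6*x/5 + 1

The best approximation g ∈ W is the orthogonal projection of f onto W. Writing g = a_0 + a_1 x + a_2 x^2, the coefficients solve the normal equations G · a = b where
  G_{ij} = <φ_i, φ_j> and b_i = <f, φ_i>, with φ_0 = 1, φ_1 = x, φ_2 = x^2.
G =
  [2, 0, 2/3]
  [0, 2/3, 0]
  [2/3, 0, 2/5],
b = (8/3, -4/5, 16/15).
Solving gives a_0 = 1, a_1 = -6/5, a_2 = 1, so
  g(x) = x^2 - 6*x/5 + 1.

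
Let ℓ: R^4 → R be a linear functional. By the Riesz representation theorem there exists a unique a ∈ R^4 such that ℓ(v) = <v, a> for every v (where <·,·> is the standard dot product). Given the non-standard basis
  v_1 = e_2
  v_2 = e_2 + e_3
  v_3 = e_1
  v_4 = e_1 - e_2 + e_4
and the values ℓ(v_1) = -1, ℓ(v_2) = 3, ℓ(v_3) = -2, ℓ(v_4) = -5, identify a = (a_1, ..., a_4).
a = (-2, -1, 4, -4)

Write a = (a_1, ..., a_4) in the standard basis. For each basis vector v_i, ℓ(v_i) = <v_i, a> is a linear equation in the a_j's. Collect the n equations into a matrix system V a = ℓ, where row i of V is v_i (expressed in the standard basis). Since V is invertible (lower-triangular with 1s on the diagonal, up to permutation), solve by back-substitution:
  V =
[[0, 1, 0, 0],
 [0, 1, 1, 0],
 [1, 0, 0, 0],
 [1, -1, 0, 1]]
  V a = (-1, 3, -2, -5)
Solving gives a = (-2, -1, 4, -4).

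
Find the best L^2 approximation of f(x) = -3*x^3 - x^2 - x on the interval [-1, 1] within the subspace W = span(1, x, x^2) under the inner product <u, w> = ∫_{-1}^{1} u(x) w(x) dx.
g(x) = -x^2 - 14*x/5

The best approximation g ∈ W is the orthogonal projection of f onto W. Writing g = a_0 + a_1 x + a_2 x^2, the coefficients solve the normal equations G · a = b where
  G_{ij} = <φ_i, φ_j> and b_i = <f, φ_i>, with φ_0 = 1, φ_1 = x, φ_2 = x^2.
G =
  [2, 0, 2/3]
  [0, 2/3, 0]
  [2/3, 0, 2/5],
b = (-2/3, -28/15, -2/5).
Solving gives a_0 = 0, a_1 = -14/5, a_2 = -1, so
  g(x) = -x^2 - 14*x/5.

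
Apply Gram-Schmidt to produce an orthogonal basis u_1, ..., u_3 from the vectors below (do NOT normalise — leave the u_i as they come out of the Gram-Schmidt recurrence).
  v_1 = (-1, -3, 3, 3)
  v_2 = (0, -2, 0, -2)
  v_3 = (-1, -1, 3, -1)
Orthogonal basis:
  u_1 = (-1, -3, 3, 3)
  u_2 = (0, -2, 0, -2)
  u_3 = (-9/14, 15/14, 27/14, -15/14)

Apply the Gram-Schmidt recurrence
  u_1 = v_1
  u_i = v_i − Σ_{j<i} ((v_i · u_j) / (u_j · u_j)) · u_j.

Step by step this gives:
  u_1 = (-1, -3, 3, 3)
  u_2 = (0, -2, 0, -2)
  u_3 = (-9/14, 15/14, 27/14, -15/14)

Orthogonality check:
  u_2 · u_1 = 0 (should be 0)
  u_3 · u_1 = 0 (should be 0)
  u_3 · u_2 = 0 (should be 0)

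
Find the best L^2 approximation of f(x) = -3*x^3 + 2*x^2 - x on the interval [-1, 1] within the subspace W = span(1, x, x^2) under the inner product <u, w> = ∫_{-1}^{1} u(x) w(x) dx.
g(x) = 2*x^2 - 14*x/5

The best approximation g ∈ W is the orthogonal projection of f onto W. Writing g = a_0 + a_1 x + a_2 x^2, the coefficients solve the normal equations G · a = b where
  G_{ij} = <φ_i, φ_j> and b_i = <f, φ_i>, with φ_0 = 1, φ_1 = x, φ_2 = x^2.
G =
  [2, 0, 2/3]
  [0, 2/3, 0]
  [2/3, 0, 2/5],
b = (4/3, -28/15, 4/5).
Solving gives a_0 = 0, a_1 = -14/5, a_2 = 2, so
  g(x) = 2*x^2 - 14*x/5.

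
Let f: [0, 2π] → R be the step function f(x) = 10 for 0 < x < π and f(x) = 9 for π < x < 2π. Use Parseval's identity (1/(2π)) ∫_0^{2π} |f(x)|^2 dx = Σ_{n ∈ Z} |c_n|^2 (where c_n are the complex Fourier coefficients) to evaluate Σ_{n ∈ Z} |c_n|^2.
Σ |c_n|^2 = 181/2

Parseval equates the L^2 energy of f (normalised by 1/(2π)) with the ℓ^2 sum of its Fourier coefficients: (1/(2π)) ∫_0^{2π} |f|^2 = Σ |c_n|^2.
Compute the left side: (1/(2π)) [∫_0^π 10^2 dx + ∫_π^{2π} 9^2 dx] = (1/(2π)) · (100π + 81π) = (100 + 81)/2 = 181/2.
So Σ_{n ∈ Z} |c_n|^2 = 181/2.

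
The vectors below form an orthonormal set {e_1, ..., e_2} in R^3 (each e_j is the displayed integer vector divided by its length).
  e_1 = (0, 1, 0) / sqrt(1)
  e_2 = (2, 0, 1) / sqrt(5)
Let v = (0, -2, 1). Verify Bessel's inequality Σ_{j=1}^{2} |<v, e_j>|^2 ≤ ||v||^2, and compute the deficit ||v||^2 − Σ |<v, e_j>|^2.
Σ |<v, e_j>|^2 = 21/5; ||v||^2 = 5; deficit = 4/5

Write each e_j = u_j / sqrt(<u_j, u_j>) where u_j is the displayed integer vector. Then <v, e_j> = <v, u_j> / sqrt(<u_j, u_j>), so |<v, e_j>|^2 = <v, u_j>^2 / <u_j, u_j>.
Coefficients: <v, e_1> = -2/sqrt(1), <v, e_2> = 1/sqrt(5).
Square and sum: Σ |<v, e_j>|^2 = 21/5.
Compute ||v||^2 = v·v = 5.
Deficit = 5 − 21/5 = 4/5 ≥ 0, confirming Bessel's inequality. (The deficit equals ||v − Σ <v,e_j> e_j||^2, the squared distance from v to span{e_j}.)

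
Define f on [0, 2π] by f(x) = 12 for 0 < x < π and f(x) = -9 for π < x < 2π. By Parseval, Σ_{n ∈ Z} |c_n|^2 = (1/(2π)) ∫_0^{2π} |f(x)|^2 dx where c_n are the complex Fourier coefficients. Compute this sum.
Σ |c_n|^2 = 225/2

Parseval equates the L^2 energy of f (normalised by 1/(2π)) with the ℓ^2 sum of its Fourier coefficients: (1/(2π)) ∫_0^{2π} |f|^2 = Σ |c_n|^2.
Compute the left side: (1/(2π)) [∫_0^π 12^2 dx + ∫_π^{2π} (-9)^2 dx] = (1/(2π)) · (144π + 81π) = (144 + 81)/2 = 225/2.
So Σ_{n ∈ Z} |c_n|^2 = 225/2.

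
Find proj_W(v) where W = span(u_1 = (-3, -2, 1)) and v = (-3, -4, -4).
proj_W(v) = (-39/14, -13/7, 13/14)

Set up U = [u_1 | ... | u_1] ∈ R^(3×1). The projector onto W = col(U) is P = U (U^T U)^(-1) U^T.
Compute U^T U =
  [14],
and U^T v = (13).
Solve U^T U · c = U^T v for the coefficients: c = (13/14). The projection is proj_W(v) = U c.
Check: (v - proj_W(v)) · u_1 = 0  (should be 0).
Result: proj_W(v) = (-39/14, -13/7, 13/14).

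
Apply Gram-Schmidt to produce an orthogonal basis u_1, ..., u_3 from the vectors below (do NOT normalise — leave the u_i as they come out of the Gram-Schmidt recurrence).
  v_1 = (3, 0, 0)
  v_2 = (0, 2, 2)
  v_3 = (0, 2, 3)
Orthogonal basis:
  u_1 = (3, 0, 0)
  u_2 = (0, 2, 2)
  u_3 = (0, -1/2, 1/2)

Apply the Gram-Schmidt recurrence
  u_1 = v_1
  u_i = v_i − Σ_{j<i} ((v_i · u_j) / (u_j · u_j)) · u_j.

Step by step this gives:
  u_1 = (3, 0, 0)
  u_2 = (0, 2, 2)
  u_3 = (0, -1/2, 1/2)

Orthogonality check:
  u_2 · u_1 = 0 (should be 0)
  u_3 · u_1 = 0 (should be 0)
  u_3 · u_2 = 0 (should be 0)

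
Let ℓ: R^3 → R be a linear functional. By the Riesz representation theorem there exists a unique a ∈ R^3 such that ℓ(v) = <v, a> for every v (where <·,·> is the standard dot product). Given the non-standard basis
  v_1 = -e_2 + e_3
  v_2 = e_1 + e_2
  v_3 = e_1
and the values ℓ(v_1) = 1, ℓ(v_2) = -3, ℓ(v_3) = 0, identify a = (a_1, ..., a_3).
a = (0, -3, -2)

Write a = (a_1, ..., a_3) in the standard basis. For each basis vector v_i, ℓ(v_i) = <v_i, a> is a linear equation in the a_j's. Collect the n equations into a matrix system V a = ℓ, where row i of V is v_i (expressed in the standard basis). Since V is invertible (lower-triangular with 1s on the diagonal, up to permutation), solve by back-substitution:
  V =
[[0, -1, 1],
 [1, 1, 0],
 [1, 0, 0]]
  V a = (1, -3, 0)
Solving gives a = (0, -3, -2).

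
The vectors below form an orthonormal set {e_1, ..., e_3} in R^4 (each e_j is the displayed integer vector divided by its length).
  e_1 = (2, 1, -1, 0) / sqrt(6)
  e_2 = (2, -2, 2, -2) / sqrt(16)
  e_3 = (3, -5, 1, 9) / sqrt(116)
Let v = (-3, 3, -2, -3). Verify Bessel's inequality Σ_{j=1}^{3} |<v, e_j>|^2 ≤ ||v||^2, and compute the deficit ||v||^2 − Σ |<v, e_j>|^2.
Σ |<v, e_j>|^2 = 2665/87; ||v||^2 = 31; deficit = 32/87

Write each e_j = u_j / sqrt(<u_j, u_j>) where u_j is the displayed integer vector. Then <v, e_j> = <v, u_j> / sqrt(<u_j, u_j>), so |<v, e_j>|^2 = <v, u_j>^2 / <u_j, u_j>.
Coefficients: <v, e_1> = -1/sqrt(6), <v, e_2> = -10/sqrt(16), <v, e_3> = -53/sqrt(116).
Square and sum: Σ |<v, e_j>|^2 = 2665/87.
Compute ||v||^2 = v·v = 31.
Deficit = 31 − 2665/87 = 32/87 ≥ 0, confirming Bessel's inequality. (The deficit equals ||v − Σ <v,e_j> e_j||^2, the squared distance from v to span{e_j}.)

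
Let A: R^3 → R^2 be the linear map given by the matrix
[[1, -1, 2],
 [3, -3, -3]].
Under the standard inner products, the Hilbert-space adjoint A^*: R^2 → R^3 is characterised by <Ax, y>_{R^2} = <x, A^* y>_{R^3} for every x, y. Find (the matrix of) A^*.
A^* = A^T =
[[1, 3],
 [-1, -3],
 [2, -3]]

For real matrices with standard dot products, the defining identity <Ax, y> = <x, A^* y> gives (Ax)^T y = x^T (A^*) y, i.e. x^T A^T y = x^T (A^*) y. Since this holds for all x, y, we must have A^* = A^T. Therefore
A^* =
[[1, 3],
 [-1, -3],
 [2, -3]].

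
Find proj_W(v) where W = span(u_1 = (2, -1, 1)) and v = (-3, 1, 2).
proj_W(v) = (-5/3, 5/6, -5/6)

Set up U = [u_1 | ... | u_1] ∈ R^(3×1). The projector onto W = col(U) is P = U (U^T U)^(-1) U^T.
Compute U^T U =
  [6],
and U^T v = (-5).
Solve U^T U · c = U^T v for the coefficients: c = (-5/6). The projection is proj_W(v) = U c.
Check: (v - proj_W(v)) · u_1 = 0  (should be 0).
Result: proj_W(v) = (-5/3, 5/6, -5/6).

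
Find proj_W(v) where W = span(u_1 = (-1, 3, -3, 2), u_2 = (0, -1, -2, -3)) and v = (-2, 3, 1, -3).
proj_W(v) = (-40/313, 22/313, -316/313, -214/313)

Set up U = [u_1 | ... | u_2] ∈ R^(4×2). The projector onto W = col(U) is P = U (U^T U)^(-1) U^T.
Compute U^T U =
  [23, -3]
  [-3, 14],
and U^T v = (2, 4).
Solve U^T U · c = U^T v for the coefficients: c = (40/313, 98/313). The projection is proj_W(v) = U c.
Check: (v - proj_W(v)) · u_1 = 0  (should be 0).
Check: (v - proj_W(v)) · u_2 = 0  (should be 0).
Result: proj_W(v) = (-40/313, 22/313, -316/313, -214/313).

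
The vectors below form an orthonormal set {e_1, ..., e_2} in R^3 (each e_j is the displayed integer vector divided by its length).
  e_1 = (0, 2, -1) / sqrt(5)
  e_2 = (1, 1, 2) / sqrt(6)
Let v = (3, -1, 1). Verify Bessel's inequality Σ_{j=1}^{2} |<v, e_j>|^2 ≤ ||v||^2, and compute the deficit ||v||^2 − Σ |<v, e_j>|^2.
Σ |<v, e_j>|^2 = 67/15; ||v||^2 = 11; deficit = 98/15

Write each e_j = u_j / sqrt(<u_j, u_j>) where u_j is the displayed integer vector. Then <v, e_j> = <v, u_j> / sqrt(<u_j, u_j>), so |<v, e_j>|^2 = <v, u_j>^2 / <u_j, u_j>.
Coefficients: <v, e_1> = -3/sqrt(5), <v, e_2> = 4/sqrt(6).
Square and sum: Σ |<v, e_j>|^2 = 67/15.
Compute ||v||^2 = v·v = 11.
Deficit = 11 − 67/15 = 98/15 ≥ 0, confirming Bessel's inequality. (The deficit equals ||v − Σ <v,e_j> e_j||^2, the squared distance from v to span{e_j}.)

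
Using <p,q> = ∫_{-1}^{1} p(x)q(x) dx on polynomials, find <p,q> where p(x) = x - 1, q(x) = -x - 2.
<p,q> = 10/3

Expand the product: p(x)·q(x) = -x^2 - x + 2.
∫_{-1}^{1} of each monomial x^k gives [2/(k+1) if k even, 0 if k odd]. Integrating term-by-term (or equivalently evaluating the antiderivative F(x) = -x^3/3 - x^2/2 + 2*x at the endpoints):
  F(1) − F(−1) = 7/6 − (-13/6) = 10/3.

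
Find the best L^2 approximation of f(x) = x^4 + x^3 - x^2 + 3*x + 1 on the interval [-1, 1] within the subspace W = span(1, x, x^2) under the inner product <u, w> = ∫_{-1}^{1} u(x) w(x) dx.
g(x) = -x^2/7 + 18*x/5 + 32/35

The best approximation g ∈ W is the orthogonal projection of f onto W. Writing g = a_0 + a_1 x + a_2 x^2, the coefficients solve the normal equations G · a = b where
  G_{ij} = <φ_i, φ_j> and b_i = <f, φ_i>, with φ_0 = 1, φ_1 = x, φ_2 = x^2.
G =
  [2, 0, 2/3]
  [0, 2/3, 0]
  [2/3, 0, 2/5],
b = (26/15, 12/5, 58/105).
Solving gives a_0 = 32/35, a_1 = 18/5, a_2 = -1/7, so
  g(x) = -x^2/7 + 18*x/5 + 32/35.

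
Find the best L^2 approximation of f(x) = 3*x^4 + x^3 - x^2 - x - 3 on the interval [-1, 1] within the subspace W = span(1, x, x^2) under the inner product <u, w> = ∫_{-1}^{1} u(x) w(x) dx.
g(x) = 11*x^2/7 - 2*x/5 - 114/35

The best approximation g ∈ W is the orthogonal projection of f onto W. Writing g = a_0 + a_1 x + a_2 x^2, the coefficients solve the normal equations G · a = b where
  G_{ij} = <φ_i, φ_j> and b_i = <f, φ_i>, with φ_0 = 1, φ_1 = x, φ_2 = x^2.
G =
  [2, 0, 2/3]
  [0, 2/3, 0]
  [2/3, 0, 2/5],
b = (-82/15, -4/15, -54/35).
Solving gives a_0 = -114/35, a_1 = -2/5, a_2 = 11/7, so
  g(x) = 11*x^2/7 - 2*x/5 - 114/35.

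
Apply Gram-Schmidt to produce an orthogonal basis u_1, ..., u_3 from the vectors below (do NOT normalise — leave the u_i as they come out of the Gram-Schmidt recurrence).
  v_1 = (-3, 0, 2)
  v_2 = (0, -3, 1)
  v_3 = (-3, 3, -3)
Orthogonal basis:
  u_1 = (-3, 0, 2)
  u_2 = (6/13, -3, 9/13)
  u_3 = (-12/7, -6/7, -18/7)

Apply the Gram-Schmidt recurrence
  u_1 = v_1
  u_i = v_i − Σ_{j<i} ((v_i · u_j) / (u_j · u_j)) · u_j.

Step by step this gives:
  u_1 = (-3, 0, 2)
  u_2 = (6/13, -3, 9/13)
  u_3 = (-12/7, -6/7, -18/7)

Orthogonality check:
  u_2 · u_1 = 0 (should be 0)
  u_3 · u_1 = 0 (should be 0)
  u_3 · u_2 = 0 (should be 0)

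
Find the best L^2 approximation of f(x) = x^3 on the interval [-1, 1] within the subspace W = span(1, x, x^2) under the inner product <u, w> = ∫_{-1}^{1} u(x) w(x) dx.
g(x) = 3*x/5

The best approximation g ∈ W is the orthogonal projection of f onto W. Writing g = a_0 + a_1 x + a_2 x^2, the coefficients solve the normal equations G · a = b where
  G_{ij} = <φ_i, φ_j> and b_i = <f, φ_i>, with φ_0 = 1, φ_1 = x, φ_2 = x^2.
G =
  [2, 0, 2/3]
  [0, 2/3, 0]
  [2/3, 0, 2/5],
b = (0, 2/5, 0).
Solving gives a_0 = 0, a_1 = 3/5, a_2 = 0, so
  g(x) = 3*x/5.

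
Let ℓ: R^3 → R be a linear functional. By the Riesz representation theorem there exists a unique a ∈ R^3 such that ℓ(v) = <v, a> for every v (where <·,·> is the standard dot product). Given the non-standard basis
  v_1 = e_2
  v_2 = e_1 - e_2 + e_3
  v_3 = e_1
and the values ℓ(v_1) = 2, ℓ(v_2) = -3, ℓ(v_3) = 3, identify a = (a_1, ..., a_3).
a = (3, 2, -4)

Write a = (a_1, ..., a_3) in the standard basis. For each basis vector v_i, ℓ(v_i) = <v_i, a> is a linear equation in the a_j's. Collect the n equations into a matrix system V a = ℓ, where row i of V is v_i (expressed in the standard basis). Since V is invertible (lower-triangular with 1s on the diagonal, up to permutation), solve by back-substitution:
  V =
[[0, 1, 0],
 [1, -1, 1],
 [1, 0, 0]]
  V a = (2, -3, 3)
Solving gives a = (3, 2, -4).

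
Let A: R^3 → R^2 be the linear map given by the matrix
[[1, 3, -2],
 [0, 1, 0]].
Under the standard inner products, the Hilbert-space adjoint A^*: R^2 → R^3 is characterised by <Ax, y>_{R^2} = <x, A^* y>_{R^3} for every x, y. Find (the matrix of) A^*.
A^* = A^T =
[[1, 0],
 [3, 1],
 [-2, 0]]

For real matrices with standard dot products, the defining identity <Ax, y> = <x, A^* y> gives (Ax)^T y = x^T (A^*) y, i.e. x^T A^T y = x^T (A^*) y. Since this holds for all x, y, we must have A^* = A^T. Therefore
A^* =
[[1, 0],
 [3, 1],
 [-2, 0]].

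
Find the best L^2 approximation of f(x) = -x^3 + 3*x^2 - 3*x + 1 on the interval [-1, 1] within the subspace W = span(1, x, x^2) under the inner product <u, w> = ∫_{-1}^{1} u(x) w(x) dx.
g(x) = 3*x^2 - 18*x/5 + 1

The best approximation g ∈ W is the orthogonal projection of f onto W. Writing g = a_0 + a_1 x + a_2 x^2, the coefficients solve the normal equations G · a = b where
  G_{ij} = <φ_i, φ_j> and b_i = <f, φ_i>, with φ_0 = 1, φ_1 = x, φ_2 = x^2.
G =
  [2, 0, 2/3]
  [0, 2/3, 0]
  [2/3, 0, 2/5],
b = (4, -12/5, 28/15).
Solving gives a_0 = 1, a_1 = -18/5, a_2 = 3, so
  g(x) = 3*x^2 - 18*x/5 + 1.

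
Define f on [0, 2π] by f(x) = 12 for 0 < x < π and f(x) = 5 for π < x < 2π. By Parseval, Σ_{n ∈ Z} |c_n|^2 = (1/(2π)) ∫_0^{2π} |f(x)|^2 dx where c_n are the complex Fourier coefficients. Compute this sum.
Σ |c_n|^2 = 169/2

Parseval equates the L^2 energy of f (normalised by 1/(2π)) with the ℓ^2 sum of its Fourier coefficients: (1/(2π)) ∫_0^{2π} |f|^2 = Σ |c_n|^2.
Compute the left side: (1/(2π)) [∫_0^π 12^2 dx + ∫_π^{2π} 5^2 dx] = (1/(2π)) · (144π + 25π) = (144 + 25)/2 = 169/2.
So Σ_{n ∈ Z} |c_n|^2 = 169/2.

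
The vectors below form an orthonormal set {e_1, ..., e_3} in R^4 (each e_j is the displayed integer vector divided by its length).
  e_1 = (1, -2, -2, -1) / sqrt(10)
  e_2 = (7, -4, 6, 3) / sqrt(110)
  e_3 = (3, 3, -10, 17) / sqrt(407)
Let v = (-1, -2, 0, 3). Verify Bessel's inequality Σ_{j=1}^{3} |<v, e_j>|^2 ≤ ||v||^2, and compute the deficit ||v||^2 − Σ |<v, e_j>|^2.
Σ |<v, e_j>|^2 = 194/37; ||v||^2 = 14; deficit = 324/37

Write each e_j = u_j / sqrt(<u_j, u_j>) where u_j is the displayed integer vector. Then <v, e_j> = <v, u_j> / sqrt(<u_j, u_j>), so |<v, e_j>|^2 = <v, u_j>^2 / <u_j, u_j>.
Coefficients: <v, e_1> = 0/sqrt(10), <v, e_2> = 10/sqrt(110), <v, e_3> = 42/sqrt(407).
Square and sum: Σ |<v, e_j>|^2 = 194/37.
Compute ||v||^2 = v·v = 14.
Deficit = 14 − 194/37 = 324/37 ≥ 0, confirming Bessel's inequality. (The deficit equals ||v − Σ <v,e_j> e_j||^2, the squared distance from v to span{e_j}.)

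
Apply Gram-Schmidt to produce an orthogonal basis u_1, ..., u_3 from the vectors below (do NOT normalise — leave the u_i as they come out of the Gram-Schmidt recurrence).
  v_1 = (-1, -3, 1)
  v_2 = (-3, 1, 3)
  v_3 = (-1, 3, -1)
Orthogonal basis:
  u_1 = (-1, -3, 1)
  u_2 = (-30/11, 20/11, 30/11)
  u_3 = (-1, 0, -1)

Apply the Gram-Schmidt recurrence
  u_1 = v_1
  u_i = v_i − Σ_{j<i} ((v_i · u_j) / (u_j · u_j)) · u_j.

Step by step this gives:
  u_1 = (-1, -3, 1)
  u_2 = (-30/11, 20/11, 30/11)
  u_3 = (-1, 0, -1)

Orthogonality check:
  u_2 · u_1 = 0 (should be 0)
  u_3 · u_1 = 0 (should be 0)
  u_3 · u_2 = 0 (should be 0)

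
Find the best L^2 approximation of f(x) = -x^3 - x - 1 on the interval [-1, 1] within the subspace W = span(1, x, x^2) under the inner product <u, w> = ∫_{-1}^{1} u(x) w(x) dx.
g(x) = -8*x/5 - 1

The best approximation g ∈ W is the orthogonal projection of f onto W. Writing g = a_0 + a_1 x + a_2 x^2, the coefficients solve the normal equations G · a = b where
  G_{ij} = <φ_i, φ_j> and b_i = <f, φ_i>, with φ_0 = 1, φ_1 = x, φ_2 = x^2.
G =
  [2, 0, 2/3]
  [0, 2/3, 0]
  [2/3, 0, 2/5],
b = (-2, -16/15, -2/3).
Solving gives a_0 = -1, a_1 = -8/5, a_2 = 0, so
  g(x) = -8*x/5 - 1.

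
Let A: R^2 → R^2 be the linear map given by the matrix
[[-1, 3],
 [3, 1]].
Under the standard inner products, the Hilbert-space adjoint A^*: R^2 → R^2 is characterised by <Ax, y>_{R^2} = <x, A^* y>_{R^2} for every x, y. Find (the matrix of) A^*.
A^* = A^T =
[[-1, 3],
 [3, 1]]

For real matrices with standard dot products, the defining identity <Ax, y> = <x, A^* y> gives (Ax)^T y = x^T (A^*) y, i.e. x^T A^T y = x^T (A^*) y. Since this holds for all x, y, we must have A^* = A^T. Therefore
A^* =
[[-1, 3],
 [3, 1]].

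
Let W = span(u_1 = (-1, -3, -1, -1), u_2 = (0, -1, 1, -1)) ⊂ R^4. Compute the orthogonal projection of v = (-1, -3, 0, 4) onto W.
proj_W(v) = (-7/9, -11/9, -17/9, 1/3)

Set up U = [u_1 | ... | u_2] ∈ R^(4×2). The projector onto W = col(U) is P = U (U^T U)^(-1) U^T.
Compute U^T U =
  [12, 3]
  [3, 3],
and U^T v = (6, -1).
Solve U^T U · c = U^T v for the coefficients: c = (7/9, -10/9). The projection is proj_W(v) = U c.
Check: (v - proj_W(v)) · u_1 = 0  (should be 0).
Check: (v - proj_W(v)) · u_2 = 0  (should be 0).
Result: proj_W(v) = (-7/9, -11/9, -17/9, 1/3).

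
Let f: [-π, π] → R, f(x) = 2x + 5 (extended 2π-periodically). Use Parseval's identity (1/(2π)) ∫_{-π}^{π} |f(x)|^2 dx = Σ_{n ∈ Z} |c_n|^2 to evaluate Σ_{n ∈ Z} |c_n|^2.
Σ |c_n|^2 = 4π^2/3 + 25

Expand and integrate term by term over [-π, π]:
  ∫ (2x)^2 dx = 4·(2π^3/3); ∫ 2·2·(5)·x dx = 0 (odd integrand); ∫ 5^2 dx = 25·2π.
So (1/(2π)) ∫_{-π}^{π} (2x + 5)^2 dx = 4π^2/3 + 25 = 4π^2/3 + 25.
Parseval ⇒ Σ |c_n|^2 = 4π^2/3 + 25.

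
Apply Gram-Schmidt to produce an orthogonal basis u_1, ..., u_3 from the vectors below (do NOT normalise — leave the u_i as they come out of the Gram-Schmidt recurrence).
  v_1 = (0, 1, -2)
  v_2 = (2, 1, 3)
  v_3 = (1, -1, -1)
Orthogonal basis:
  u_1 = (0, 1, -2)
  u_2 = (2, 2, 1)
  u_3 = (11/9, -44/45, -22/45)

Apply the Gram-Schmidt recurrence
  u_1 = v_1
  u_i = v_i − Σ_{j<i} ((v_i · u_j) / (u_j · u_j)) · u_j.

Step by step this gives:
  u_1 = (0, 1, -2)
  u_2 = (2, 2, 1)
  u_3 = (11/9, -44/45, -22/45)

Orthogonality check:
  u_2 · u_1 = 0 (should be 0)
  u_3 · u_1 = 0 (should be 0)
  u_3 · u_2 = 0 (should be 0)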